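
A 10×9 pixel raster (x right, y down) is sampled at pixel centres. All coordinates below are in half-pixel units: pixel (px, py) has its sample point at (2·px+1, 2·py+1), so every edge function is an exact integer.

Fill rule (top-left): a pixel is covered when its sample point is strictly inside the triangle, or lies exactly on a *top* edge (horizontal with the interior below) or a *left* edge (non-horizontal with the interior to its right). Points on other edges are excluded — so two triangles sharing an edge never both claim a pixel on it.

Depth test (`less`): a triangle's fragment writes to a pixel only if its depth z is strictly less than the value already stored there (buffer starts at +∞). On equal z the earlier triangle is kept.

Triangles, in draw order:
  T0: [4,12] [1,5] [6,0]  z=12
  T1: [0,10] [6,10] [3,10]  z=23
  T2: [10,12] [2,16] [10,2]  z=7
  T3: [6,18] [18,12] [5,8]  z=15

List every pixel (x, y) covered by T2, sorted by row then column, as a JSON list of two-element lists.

T0:
  2·area = 50
  edge (4, 12)→(1, 5): d=(-3,-7) top-left  bias=+0
  edge (1, 5)→(6, 0): d=(5,-5) top-left  bias=+0
  edge (6, 0)→(4, 12): d=(-2,12) right/bottom  bias=-1
    (2,0)@(5, 1): e=[40,0,10] → #  [on edge]
    (3,0)@(7, 1): e=[54,10,-14] → ·
    (1,1)@(3, 3): e=[20,0,30] → #  [on edge]
    (3,1)@(7, 3): e=[48,20,-18] → ·
    (0,2)@(1, 5): e=[0,0,50] → #  [on edge]
    (3,2)@(7, 5): e=[42,30,-22] → ·
    (0,3)@(1, 7): e=[-6,10,46] → ·
    (1,3)@(3, 7): e=[8,20,22] → #
    (2,3)@(5, 7): e=[22,30,-2] → ·
    (1,4)@(3, 9): e=[2,30,18] → #
    (2,4)@(5, 9): e=[16,40,-6] → ·
    (1,5)@(3, 11): e=[-4,40,14] → ·
  covered (8 px):
    · · # · · · · · · ·
    · # # · · · · · · ·
    # # # · · · · · · ·
    · # · · · · · · · ·
    · # · · · · · · · ·
    · · · · · · · · · ·
    · · · · · · · · · ·
    · · · · · · · · · ·
    · · · · · · · · · ·
T1:
  degenerate (2·area = 0) — covers nothing
T2:
  2·area = 80
  edge (10, 12)→(2, 16): d=(-8,4) right/bottom  bias=-1
  edge (2, 16)→(10, 2): d=(8,-14) top-left  bias=+0
  edge (10, 2)→(10, 12): d=(0,10) right/bottom  bias=-1
    (4,2)@(9, 5): e=[60,10,10] → #
    (5,2)@(11, 5): e=[52,38,-10] → ·
    (4,3)@(9, 7): e=[44,26,10] → #
    (5,3)@(11, 7): e=[36,54,-10] → ·
    (3,4)@(7, 9): e=[36,14,30] → #
    (5,4)@(11, 9): e=[20,70,-10] → ·
    (2,5)@(5, 11): e=[28,2,50] → #
    (5,5)@(11, 11): e=[4,86,-10] → ·
    (2,6)@(5, 13): e=[12,18,50] → #
    (4,6)@(9, 13): e=[-4,74,10] → ·
    (1,7)@(3, 15): e=[4,6,70] → #
    (2,7)@(5, 15): e=[-4,34,50] → ·
  covered (10 px):
    · · · · · · · · · ·
    · · · · · · · · · ·
    · · · · # · · · · ·
    · · · · # · · · · ·
    · · · # # · · · · ·
    · · # # # · · · · ·
    · · # # · · · · · ·
    · # · · · · · · · ·
    · · · · · · · · · ·
T3:
  2·area = 126  (B↔C swapped to make it positive)
  edge (6, 18)→(5, 8): d=(-1,-10) top-left  bias=+0
  edge (5, 8)→(18, 12): d=(13,4) right/bottom  bias=-1
  edge (18, 12)→(6, 18): d=(-12,6) right/bottom  bias=-1
    (3,4)@(7, 9): e=[19,5,102] → #
    (4,4)@(9, 9): e=[39,-3,90] → ·
    (3,5)@(7, 11): e=[17,31,78] → #
    (4,5)@(9, 11): e=[37,23,66] → #
    (5,5)@(11, 11): e=[57,15,54] → #
    (6,5)@(13, 11): e=[77,7,42] → #
    (7,5)@(15, 11): e=[97,-1,30] → ·
    (3,6)@(7, 13): e=[15,57,54] → #
    (7,6)@(15, 13): e=[95,25,6] → #
    (8,6)@(17, 13): e=[115,17,-6] → ·
    (3,7)@(7, 15): e=[13,83,30] → #
    (6,7)@(13, 15): e=[73,59,-6] → ·
  covered (14 px):
    · · · · · · · · · ·
    · · · · · · · · · ·
    · · · · · · · · · ·
    · · · · · · · · · ·
    · · · # · · · · · ·
    · · · # # # # · · ·
    · · · # # # # # · ·
    · · · # # # · · · ·
    · · · # · · · · · ·

Answer: [[4,2],[4,3],[3,4],[4,4],[2,5],[3,5],[4,5],[2,6],[3,6],[1,7]]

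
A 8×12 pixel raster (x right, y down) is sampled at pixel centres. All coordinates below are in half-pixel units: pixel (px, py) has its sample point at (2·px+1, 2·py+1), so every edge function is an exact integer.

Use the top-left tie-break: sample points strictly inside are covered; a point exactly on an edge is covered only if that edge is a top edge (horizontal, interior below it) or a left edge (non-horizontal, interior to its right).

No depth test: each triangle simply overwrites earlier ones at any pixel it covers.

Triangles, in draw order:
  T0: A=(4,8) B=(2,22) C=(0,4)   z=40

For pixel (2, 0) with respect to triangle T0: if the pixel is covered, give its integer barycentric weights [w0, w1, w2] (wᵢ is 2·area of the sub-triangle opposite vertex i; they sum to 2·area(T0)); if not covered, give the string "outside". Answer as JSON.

T0:
  2·area = 64
  edge (4, 8)→(2, 22): d=(-2,14) right/bottom  bias=-1
  edge (2, 22)→(0, 4): d=(-2,-18) top-left  bias=+0
  edge (0, 4)→(4, 8): d=(4,4) right/bottom  bias=-1
    (2,0)@(5, 1): e=[0,96,-32] → ·  [on edge]
    (0,2)@(1, 5): e=[48,16,0] → ·  [on edge]
    (0,3)@(1, 7): e=[44,12,8] → #
    (1,3)@(3, 7): e=[16,48,0] → ·  [on edge]
    (0,4)@(1, 9): e=[40,8,16] → #
    (1,4)@(3, 9): e=[12,44,8] → #
    (2,4)@(5, 9): e=[-16,80,0] → ·  [on edge]
    (0,5)@(1, 11): e=[36,4,24] → #
    (2,5)@(5, 11): e=[-20,76,8] → ·
    (3,5)@(7, 11): e=[-48,112,0] → ·  [on edge]
    (0,6)@(1, 13): e=[32,0,32] → #  [on edge]
    (2,6)@(5, 13): e=[-24,72,16] → ·
    (4,6)@(9, 13): e=[-80,144,0] → ·  [on edge]
    (1,7)@(3, 15): e=[0,32,32] → ·  [on edge]
    (5,7)@(11, 15): e=[-112,176,0] → ·  [on edge]
    (6,8)@(13, 17): e=[-144,208,0] → ·  [on edge]
    (7,9)@(15, 19): e=[-176,240,0] → ·  [on edge]
  covered (7 px):
    · · · · · · · ·
    · · · · · · · ·
    · · · · · · · ·
    # · · · · · · ·
    # # · · · · · ·
    # # · · · · · ·
    # # · · · · · ·
    · · · · · · · ·
    · · · · · · · ·
    · · · · · · · ·
    · · · · · · · ·
    · · · · · · · ·

Answer: "outside"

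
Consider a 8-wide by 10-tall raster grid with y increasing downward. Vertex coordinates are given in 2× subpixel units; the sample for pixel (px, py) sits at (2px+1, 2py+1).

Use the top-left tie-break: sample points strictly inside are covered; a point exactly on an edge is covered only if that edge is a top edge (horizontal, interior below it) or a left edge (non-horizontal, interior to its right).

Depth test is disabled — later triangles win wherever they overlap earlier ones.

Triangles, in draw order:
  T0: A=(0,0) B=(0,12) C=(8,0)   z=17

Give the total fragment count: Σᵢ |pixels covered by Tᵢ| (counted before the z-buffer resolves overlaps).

T0:
  2·area = 96  (B↔C swapped to make it positive)
  edge (0, 0)→(8, 0): d=(8,0) top-left  bias=+0
  edge (8, 0)→(0, 12): d=(-8,12) right/bottom  bias=-1
  edge (0, 12)→(0, 0): d=(0,-12) top-left  bias=+0
    (0,0)@(1, 1): e=[8,76,12] → X
    (1,0)@(3, 1): e=[8,52,36] → X
    (2,0)@(5, 1): e=[8,28,60] → X
    (3,0)@(7, 1): e=[8,4,84] → X
    (4,0)@(9, 1): e=[8,-20,108] → .
    (0,1)@(1, 3): e=[24,60,12] → X
    (3,1)@(7, 3): e=[24,-12,84] → .
    (0,2)@(1, 5): e=[40,44,12] → X
    (2,2)@(5, 5): e=[40,-4,60] → .
    (0,3)@(1, 7): e=[56,28,12] → X
    (2,3)@(5, 7): e=[56,-20,60] → .
    (0,4)@(1, 9): e=[72,12,12] → X
  covered (12 px):
    X X X X . . . .
    X X X . . . . .
    X X . . . . . .
    X X . . . . . .
    X . . . . . . .
    . . . . . . . .
    . . . . . . . .
    . . . . . . . .
    . . . . . . . .
    . . . . . . . .

Final: 12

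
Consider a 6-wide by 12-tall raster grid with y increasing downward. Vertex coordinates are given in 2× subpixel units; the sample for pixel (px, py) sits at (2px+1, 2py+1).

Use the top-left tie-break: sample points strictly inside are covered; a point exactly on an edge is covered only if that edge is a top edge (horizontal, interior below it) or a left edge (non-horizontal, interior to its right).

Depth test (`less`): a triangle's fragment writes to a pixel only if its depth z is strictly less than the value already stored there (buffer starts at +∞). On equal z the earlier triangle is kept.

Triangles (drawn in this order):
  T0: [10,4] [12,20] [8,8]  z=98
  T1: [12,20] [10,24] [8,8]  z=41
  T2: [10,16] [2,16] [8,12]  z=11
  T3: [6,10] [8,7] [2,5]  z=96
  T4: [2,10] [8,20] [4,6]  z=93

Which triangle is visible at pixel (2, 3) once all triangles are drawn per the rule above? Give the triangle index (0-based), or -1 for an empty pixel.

T0:
  2·area = 40
  edge (10, 4)→(12, 20): d=(2,16) right/bottom  bias=-1
  edge (12, 20)→(8, 8): d=(-4,-12) top-left  bias=+0
  edge (8, 8)→(10, 4): d=(2,-4) top-left  bias=+0
    (3,2)@(7, 5): e=[50,0,-10] → ·  [on edge]
    (4,3)@(9, 7): e=[22,16,2] → #
    (5,3)@(11, 7): e=[-10,40,10] → ·
    (4,4)@(9, 9): e=[26,8,6] → #
    (5,4)@(11, 9): e=[-6,32,14] → ·
    (4,5)@(9, 11): e=[30,0,10] → #  [on edge]
    (5,5)@(11, 11): e=[-2,24,18] → ·
    (4,6)@(9, 13): e=[34,-8,14] → ·
    (5,6)@(11, 13): e=[2,16,22] → #
    (5,7)@(11, 15): e=[6,8,26] → #
    (5,8)@(11, 17): e=[10,0,30] → #  [on edge]
    (5,9)@(11, 19): e=[14,-8,34] → ·
  covered (6 px):
    · · · · · ·
    · · · · · ·
    · · · · · ·
    · · · · # ·
    · · · · # ·
    · · · · # ·
    · · · · · #
    · · · · · #
    · · · · · #
    · · · · · ·
    · · · · · ·
    · · · · · ·
T1:
  2·area = 40
  edge (12, 20)→(10, 24): d=(-2,4) right/bottom  bias=-1
  edge (10, 24)→(8, 8): d=(-2,-16) top-left  bias=+0
  edge (8, 8)→(12, 20): d=(4,12) right/bottom  bias=-1
    (3,2)@(7, 5): e=[50,-10,0] → ·  [on edge]
    (4,5)@(9, 11): e=[30,10,0] → ·  [on edge]
    (4,6)@(9, 13): e=[26,6,8] → #
    (5,6)@(11, 13): e=[18,38,-16] → ·
    (4,7)@(9, 15): e=[22,2,16] → #
    (5,7)@(11, 15): e=[14,34,-8] → ·
    (4,8)@(9, 17): e=[18,-2,24] → ·
    (5,8)@(11, 17): e=[10,30,0] → ·  [on edge]
    (5,9)@(11, 19): e=[6,26,8] → #
    (5,10)@(11, 21): e=[2,22,16] → #
    (5,11)@(11, 23): e=[-2,18,24] → ·
  covered (4 px):
    · · · · · ·
    · · · · · ·
    · · · · · ·
    · · · · · ·
    · · · · · ·
    · · · · · ·
    · · · · # ·
    · · · · # ·
    · · · · · ·
    · · · · · #
    · · · · · #
    · · · · · ·
T2:
  2·area = 32
  edge (10, 16)→(2, 16): d=(-8,0) right/bottom  bias=-1
  edge (2, 16)→(8, 12): d=(6,-4) top-left  bias=+0
  edge (8, 12)→(10, 16): d=(2,4) right/bottom  bias=-1
    (3,6)@(7, 13): e=[24,2,6] → #
    (4,6)@(9, 13): e=[24,10,-2] → ·
    (2,7)@(5, 15): e=[8,6,18] → #
    (4,7)@(9, 15): e=[8,22,2] → #
    (5,7)@(11, 15): e=[8,30,-6] → ·
    (2,8)@(5, 17): e=[-8,18,22] → ·
    (3,8)@(7, 17): e=[-8,26,14] → ·
    (4,8)@(9, 17): e=[-8,34,6] → ·
  covered (4 px):
    · · · · · ·
    · · · · · ·
    · · · · · ·
    · · · · · ·
    · · · · · ·
    · · · · · ·
    · · · # · ·
    · · # # # ·
    · · · · · ·
    · · · · · ·
    · · · · · ·
    · · · · · ·
T3:
  2·area = 22  (B↔C swapped to make it positive)
  edge (6, 10)→(2, 5): d=(-4,-5) top-left  bias=+0
  edge (2, 5)→(8, 7): d=(6,2) right/bottom  bias=-1
  edge (8, 7)→(6, 10): d=(-2,3) right/bottom  bias=-1
    (2,3)@(5, 7): e=[7,6,9] → #
    (3,3)@(7, 7): e=[17,2,3] → #
    (4,3)@(9, 7): e=[27,-2,-3] → ·
    (2,4)@(5, 9): e=[-1,18,5] → ·
    (3,4)@(7, 9): e=[9,14,-1] → ·
  covered (2 px):
    · · · · · ·
    · · · · · ·
    · · · · · ·
    · · # # · ·
    · · · · · ·
    · · · · · ·
    · · · · · ·
    · · · · · ·
    · · · · · ·
    · · · · · ·
    · · · · · ·
    · · · · · ·
T4:
  2·area = 44  (B↔C swapped to make it positive)
  edge (2, 10)→(4, 6): d=(2,-4) top-left  bias=+0
  edge (4, 6)→(8, 20): d=(4,14) right/bottom  bias=-1
  edge (8, 20)→(2, 10): d=(-6,-10) top-left  bias=+0
    (1,4)@(3, 9): e=[2,26,16] → #
    (2,4)@(5, 9): e=[10,-2,36] → ·
    (1,5)@(3, 11): e=[6,34,4] → #
    (2,5)@(5, 11): e=[14,6,24] → #
    (3,5)@(7, 11): e=[22,-22,44] → ·
    (1,6)@(3, 13): e=[10,42,-8] → ·
    (2,6)@(5, 13): e=[18,14,12] → #
    (3,6)@(7, 13): e=[26,-14,32] → ·
    (2,7)@(5, 15): e=[22,22,0] → #  [on edge]
    (3,7)@(7, 15): e=[30,-6,20] → ·
    (2,8)@(5, 17): e=[26,30,-12] → ·
    (3,8)@(7, 17): e=[34,2,8] → #
  covered (6 px):
    · · · · · ·
    · · · · · ·
    · · · · · ·
    · · · · · ·
    · # · · · ·
    · # # · · ·
    · · # · · ·
    · · # · · ·
    · · · # · ·
    · · · · · ·
    · · · · · ·
    · · · · · ·

Z-buffer (winner per pixel, '.' = empty):
  . . . . . .
  . . . . . .
  . . . . . .
  . . 3 3 0 .
  . 4 . . 0 .
  . 4 4 . 0 .
  . . 4 2 1 0
  . . 2 2 2 0
  . . . 4 . 0
  . . . . . 1
  . . . . . 1
  . . . . . .

Answer: 3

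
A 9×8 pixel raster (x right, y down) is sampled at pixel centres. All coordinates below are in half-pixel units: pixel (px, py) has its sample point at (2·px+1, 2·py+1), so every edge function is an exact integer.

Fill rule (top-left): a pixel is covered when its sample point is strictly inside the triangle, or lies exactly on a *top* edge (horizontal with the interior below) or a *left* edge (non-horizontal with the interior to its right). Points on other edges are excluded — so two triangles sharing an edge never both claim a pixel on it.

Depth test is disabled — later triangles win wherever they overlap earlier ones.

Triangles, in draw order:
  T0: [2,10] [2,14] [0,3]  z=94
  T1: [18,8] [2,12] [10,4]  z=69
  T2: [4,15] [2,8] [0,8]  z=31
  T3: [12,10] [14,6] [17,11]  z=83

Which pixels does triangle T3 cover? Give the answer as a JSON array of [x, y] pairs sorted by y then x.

T0:
  2·area = 8
  edge (2, 10)→(2, 14): d=(0,4) right/bottom  bias=-1
  edge (2, 14)→(0, 3): d=(-2,-11) top-left  bias=+0
  edge (0, 3)→(2, 10): d=(2,7) right/bottom  bias=-1
    (0,3)@(1, 7): e=[4,3,1] → █
    (1,3)@(3, 7): e=[-4,25,-13] → ·
    (0,4)@(1, 9): e=[4,-1,5] → ·
  covered (1 px):
    · · · · · · · · ·
    · · · · · · · · ·
    · · · · · · · · ·
    █ · · · · · · · ·
    · · · · · · · · ·
    · · · · · · · · ·
    · · · · · · · · ·
    · · · · · · · · ·
T1:
  2·area = 96
  edge (18, 8)→(2, 12): d=(-16,4) right/bottom  bias=-1
  edge (2, 12)→(10, 4): d=(8,-8) top-left  bias=+0
  edge (10, 4)→(18, 8): d=(8,4) right/bottom  bias=-1
    (6,0)@(13, 1): e=[132,0,-36] → ·  [on edge]
    (5,1)@(11, 3): e=[108,0,-12] → ·  [on edge]
    (4,2)@(9, 5): e=[84,0,12] → █  [on edge]
    (5,2)@(11, 5): e=[76,16,4] → █
    (6,2)@(13, 5): e=[68,32,-4] → ·
    (3,3)@(7, 7): e=[60,0,36] → █  [on edge]
    (6,3)@(13, 7): e=[36,48,12] → █
    (7,3)@(15, 7): e=[28,64,4] → █
    (8,3)@(17, 7): e=[20,80,-4] → ·
    (2,4)@(5, 9): e=[36,0,60] → █  [on edge]
    (7,4)@(15, 9): e=[-4,80,20] → ·
    (1,5)@(3, 11): e=[12,0,84] → █  [on edge]
    (0,6)@(1, 13): e=[-12,0,108] → ·  [on edge]
  covered (14 px):
    · · · · · · · · ·
    · · · · · · · · ·
    · · · · █ █ · · ·
    · · · █ █ █ █ █ ·
    · · █ █ █ █ █ · ·
    · █ █ · · · · · ·
    · · · · · · · · ·
    · · · · · · · · ·
T2:
  2·area = 14  (B↔C swapped to make it positive)
  edge (4, 15)→(0, 8): d=(-4,-7) top-left  bias=+0
  edge (0, 8)→(2, 8): d=(2,0) top-left  bias=+0
  edge (2, 8)→(4, 15): d=(2,7) right/bottom  bias=-1
    (0,4)@(1, 9): e=[3,2,9] → █
    (1,4)@(3, 9): e=[17,2,-5] → ·
    (0,5)@(1, 11): e=[-5,6,13] → ·
    (1,6)@(3, 13): e=[1,10,3] → █
    (2,6)@(5, 13): e=[15,10,-11] → ·
    (1,7)@(3, 15): e=[-7,14,7] → ·
  covered (2 px):
    · · · · · · · · ·
    · · · · · · · · ·
    · · · · · · · · ·
    · · · · · · · · ·
    █ · · · · · · · ·
    · · · · · · · · ·
    · █ · · · · · · ·
    · · · · · · · · ·
T3:
  2·area = 22
  edge (12, 10)→(14, 6): d=(2,-4) top-left  bias=+0
  edge (14, 6)→(17, 11): d=(3,5) right/bottom  bias=-1
  edge (17, 11)→(12, 10): d=(-5,-1) top-left  bias=+0
    (5,0)@(11, 1): e=[-22,0,44] → ·  [on edge]
    (3,4)@(7, 9): e=[-22,44,0] → ·  [on edge]
    (6,4)@(13, 9): e=[2,14,6] → █
    (7,4)@(15, 9): e=[10,4,8] → █
    (8,4)@(17, 9): e=[18,-6,10] → ·
    (6,5)@(13, 11): e=[6,20,-4] → ·
    (7,5)@(15, 11): e=[14,10,-2] → ·
    (8,5)@(17, 11): e=[22,0,0] → ·  [on edge]
  covered (2 px):
    · · · · · · · · ·
    · · · · · · · · ·
    · · · · · · · · ·
    · · · · · · · · ·
    · · · · · · █ █ ·
    · · · · · · · · ·
    · · · · · · · · ·
    · · · · · · · · ·

Result: [[6,4],[7,4]]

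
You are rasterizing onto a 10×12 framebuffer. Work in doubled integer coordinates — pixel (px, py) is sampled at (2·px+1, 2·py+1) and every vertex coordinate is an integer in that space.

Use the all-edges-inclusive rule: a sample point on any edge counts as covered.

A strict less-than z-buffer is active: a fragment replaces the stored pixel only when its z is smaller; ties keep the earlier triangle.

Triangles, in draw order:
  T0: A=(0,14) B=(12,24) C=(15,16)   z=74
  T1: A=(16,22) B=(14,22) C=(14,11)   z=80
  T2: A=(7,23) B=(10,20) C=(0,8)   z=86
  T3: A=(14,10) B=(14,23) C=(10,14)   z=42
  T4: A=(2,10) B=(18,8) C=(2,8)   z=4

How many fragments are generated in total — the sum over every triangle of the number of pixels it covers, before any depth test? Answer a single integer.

T0:
  2·area = 126  (B↔C swapped to make it positive)
  edge (0, 14)→(15, 16): d=(15,2) inclusive
  edge (15, 16)→(12, 24): d=(-3,8) inclusive
  edge (12, 24)→(0, 14): d=(-12,-10) inclusive
    (1,7)@(3, 15): e=[9,99,18] → #
    (2,7)@(5, 15): e=[5,83,38] → #
    (3,7)@(7, 15): e=[1,67,58] → #
    (4,7)@(9, 15): e=[-3,51,78] → ·
    (1,8)@(3, 17): e=[39,93,-6] → ·
    (2,8)@(5, 17): e=[35,77,14] → #
    (4,8)@(9, 17): e=[27,45,54] → #
    (5,8)@(11, 17): e=[23,29,74] → #
    (6,8)@(13, 17): e=[19,13,94] → #
    (7,8)@(15, 17): e=[15,-3,114] → ·
    (2,9)@(5, 19): e=[65,71,-10] → ·
    (3,9)@(7, 19): e=[61,55,10] → #
  covered (16 px):
    · · · · · · · · · ·
    · · · · · · · · · ·
    · · · · · · · · · ·
    · · · · · · · · · ·
    · · · · · · · · · ·
    · · · · · · · · · ·
    · · · · · · · · · ·
    · # # # · · · · · ·
    · · # # # # # · · ·
    · · · # # # # · · ·
    · · · · # # # · · ·
    · · · · · # · · · ·
T1:
  2·area = 22
  edge (16, 22)→(14, 22): d=(-2,0) inclusive
  edge (14, 22)→(14, 11): d=(0,-11) inclusive
  edge (14, 11)→(16, 22): d=(2,11) inclusive
    (7,8)@(15, 17): e=[10,11,1] → #
    (8,8)@(17, 17): e=[10,33,-21] → ·
    (7,9)@(15, 19): e=[6,11,5] → #
    (8,9)@(17, 19): e=[6,33,-17] → ·
    (7,10)@(15, 21): e=[2,11,9] → #
    (8,10)@(17, 21): e=[2,33,-13] → ·
    (7,11)@(15, 23): e=[-2,11,13] → ·
  covered (3 px):
    · · · · · · · · · ·
    · · · · · · · · · ·
    · · · · · · · · · ·
    · · · · · · · · · ·
    · · · · · · · · · ·
    · · · · · · · · · ·
    · · · · · · · · · ·
    · · · · · · · · · ·
    · · · · · · · # · ·
    · · · · · · · # · ·
    · · · · · · · # · ·
    · · · · · · · · · ·
T2:
  2·area = 66  (B↔C swapped to make it positive)
  edge (7, 23)→(0, 8): d=(-7,-15) inclusive
  edge (0, 8)→(10, 20): d=(10,12) inclusive
  edge (10, 20)→(7, 23): d=(-3,3) inclusive
    (9,5)@(19, 11): e=[264,-198,0] → ·  [on edge]
    (1,6)@(3, 13): e=[10,14,42] → #
    (2,6)@(5, 13): e=[40,-10,36] → ·
    (8,6)@(17, 13): e=[220,-154,0] → ·  [on edge]
    (1,7)@(3, 15): e=[-4,34,36] → ·
    (2,7)@(5, 15): e=[26,10,30] → #
    (3,7)@(7, 15): e=[56,-14,24] → ·
    (7,7)@(15, 15): e=[176,-110,0] → ·  [on edge]
    (2,8)@(5, 17): e=[12,30,24] → #
    (3,8)@(7, 17): e=[42,6,18] → #
    (4,8)@(9, 17): e=[72,-18,12] → ·
    (6,8)@(13, 17): e=[132,-66,0] → ·  [on edge]
    (5,9)@(11, 19): e=[88,-22,0] → ·  [on edge]
    (4,10)@(9, 21): e=[44,22,0] → #  [on edge]
    (3,11)@(7, 23): e=[0,66,0] → #  [on edge]
  covered (9 px):
    · · · · · · · · · ·
    · · · · · · · · · ·
    · · · · · · · · · ·
    · · · · · · · · · ·
    · · · · · · · · · ·
    · · · · · · · · · ·
    · # · · · · · · · ·
    · · # · · · · · · ·
    · · # # · · · · · ·
    · · · # # · · · · ·
    · · · # # · · · · ·
    · · · # · · · · · ·
T3:
  2·area = 52
  edge (14, 10)→(14, 23): d=(0,13) inclusive
  edge (14, 23)→(10, 14): d=(-4,-9) inclusive
  edge (10, 14)→(14, 10): d=(4,-4) inclusive
    (9,2)@(19, 5): e=[-65,117,0] → ·  [on edge]
    (8,3)@(17, 7): e=[-39,91,0] → ·  [on edge]
    (7,4)@(15, 9): e=[-13,65,0] → ·  [on edge]
    (6,5)@(13, 11): e=[13,39,0] → #  [on edge]
    (7,5)@(15, 11): e=[-13,57,8] → ·
    (5,6)@(11, 13): e=[39,13,0] → #  [on edge]
    (7,6)@(15, 13): e=[-13,49,16] → ·
    (4,7)@(9, 15): e=[65,-13,0] → ·  [on edge]
    (5,7)@(11, 15): e=[39,5,8] → #
    (7,7)@(15, 15): e=[-13,41,24] → ·
    (3,8)@(7, 17): e=[91,-39,0] → ·  [on edge]
    (5,8)@(11, 17): e=[39,-3,16] → ·
    (2,9)@(5, 19): e=[117,-65,0] → ·  [on edge]
    (1,10)@(3, 21): e=[143,-91,0] → ·  [on edge]
    (0,11)@(1, 23): e=[169,-117,0] → ·  [on edge]
  covered (7 px):
    · · · · · · · · · ·
    · · · · · · · · · ·
    · · · · · · · · · ·
    · · · · · · · · · ·
    · · · · · · · · · ·
    · · · · · · # · · ·
    · · · · · # # · · ·
    · · · · · # # · · ·
    · · · · · · # · · ·
    · · · · · · # · · ·
    · · · · · · · · · ·
    · · · · · · · · · ·
T4:
  2·area = 32  (B↔C swapped to make it positive)
  edge (2, 10)→(2, 8): d=(0,-2) inclusive
  edge (2, 8)→(18, 8): d=(16,0) inclusive
  edge (18, 8)→(2, 10): d=(-16,2) inclusive
    (1,4)@(3, 9): e=[2,16,14] → #
    (2,4)@(5, 9): e=[6,16,10] → #
    (3,4)@(7, 9): e=[10,16,6] → #
    (4,4)@(9, 9): e=[14,16,2] → #
    (5,4)@(11, 9): e=[18,16,-2] → ·
    (1,5)@(3, 11): e=[2,48,-18] → ·
    (2,5)@(5, 11): e=[6,48,-22] → ·
    (3,5)@(7, 11): e=[10,48,-26] → ·
    (4,5)@(9, 11): e=[14,48,-30] → ·
  covered (4 px):
    · · · · · · · · · ·
    · · · · · · · · · ·
    · · · · · · · · · ·
    · · · · · · · · · ·
    · # # # # · · · · ·
    · · · · · · · · · ·
    · · · · · · · · · ·
    · · · · · · · · · ·
    · · · · · · · · · ·
    · · · · · · · · · ·
    · · · · · · · · · ·
    · · · · · · · · · ·

Final: 39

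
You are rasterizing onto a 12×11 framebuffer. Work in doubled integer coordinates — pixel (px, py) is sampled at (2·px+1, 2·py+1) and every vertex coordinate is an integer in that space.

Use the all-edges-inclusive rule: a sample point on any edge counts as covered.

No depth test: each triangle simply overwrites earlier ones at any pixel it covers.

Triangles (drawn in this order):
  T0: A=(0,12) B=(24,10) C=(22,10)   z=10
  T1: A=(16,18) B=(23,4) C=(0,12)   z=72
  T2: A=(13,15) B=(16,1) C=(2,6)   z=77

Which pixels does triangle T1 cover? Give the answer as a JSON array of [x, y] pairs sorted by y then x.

T0:
  2·area = 4  (B↔C swapped to make it positive)
  edge (0, 12)→(22, 10): d=(22,-2) inclusive
  edge (22, 10)→(24, 10): d=(2,0) inclusive
  edge (24, 10)→(0, 12): d=(-24,2) inclusive
    (5,5)@(11, 11): e=[0,2,2] → █  [on edge]
    (6,5)@(13, 11): e=[4,2,-2] → ·
    (5,6)@(11, 13): e=[44,6,-46] → ·
  covered (1 px):
    · · · · · · · · · · · ·
    · · · · · · · · · · · ·
    · · · · · · · · · · · ·
    · · · · · · · · · · · ·
    · · · · · · · · · · · ·
    · · · · · █ · · · · · ·
    · · · · · · · · · · · ·
    · · · · · · · · · · · ·
    · · · · · · · · · · · ·
    · · · · · · · · · · · ·
    · · · · · · · · · · · ·
T1:
  2·area = 266  (B↔C swapped to make it positive)
  edge (16, 18)→(0, 12): d=(-16,-6) inclusive
  edge (0, 12)→(23, 4): d=(23,-8) inclusive
  edge (23, 4)→(16, 18): d=(-7,14) inclusive
    (10,2)@(21, 5): e=[238,7,21] → █
    (11,2)@(23, 5): e=[250,23,-7] → ·
    (7,3)@(15, 7): e=[170,5,91] → █
    (8,3)@(17, 7): e=[182,21,63] → █
    (9,3)@(19, 7): e=[194,37,35] → █
    (11,3)@(23, 7): e=[218,69,-21] → ·
    (4,4)@(9, 9): e=[102,3,161] → █
    (5,4)@(11, 9): e=[114,19,133] → █
    (6,4)@(13, 9): e=[126,35,105] → █
    (10,4)@(21, 9): e=[174,99,-7] → ·
    (1,5)@(3, 11): e=[34,1,231] → █
    (2,5)@(5, 11): e=[46,17,203] → █
  covered (34 px):
    · · · · · · · · · · · ·
    · · · · · · · · · · · ·
    · · · · · · · · · · █ ·
    · · · · · · · █ █ █ █ ·
    · · · · █ █ █ █ █ █ · ·
    · █ █ █ █ █ █ █ █ █ · ·
    · █ █ █ █ █ █ █ █ · · ·
    · · · · █ █ █ █ █ · · ·
    · · · · · · · █ · · · ·
    · · · · · · · · · · · ·
    · · · · · · · · · · · ·
T2:
  2·area = 181  (B↔C swapped to make it positive)
  edge (13, 15)→(2, 6): d=(-11,-9) inclusive
  edge (2, 6)→(16, 1): d=(14,-5) inclusive
  edge (16, 1)→(13, 15): d=(-3,14) inclusive
    (5,1)@(11, 3): e=[114,3,64] → █
    (6,1)@(13, 3): e=[132,13,36] → █
    (7,1)@(15, 3): e=[150,23,8] → █
    (8,1)@(17, 3): e=[168,33,-20] → ·
    (2,2)@(5, 5): e=[38,1,142] → █
    (3,2)@(7, 5): e=[56,11,114] → █
    (4,2)@(9, 5): e=[74,21,86] → █
    (8,2)@(17, 5): e=[146,61,-26] → ·
    (2,3)@(5, 7): e=[16,29,136] → █
    (7,3)@(15, 7): e=[106,79,-4] → ·
    (2,4)@(5, 9): e=[-6,57,130] → ·
    (3,4)@(7, 9): e=[12,67,102] → █
    (6,7)@(13, 15): e=[0,181,0] → █  [on edge]
  covered (24 px):
    · · · · · · · · · · · ·
    · · · · · █ █ █ · · · ·
    · · █ █ █ █ █ █ · · · ·
    · · █ █ █ █ █ · · · · ·
    · · · █ █ █ █ · · · · ·
    · · · · █ █ █ · · · · ·
    · · · · · █ █ · · · · ·
    · · · · · · █ · · · · ·
    · · · · · · · · · · · ·
    · · · · · · · · · · · ·
    · · · · · · · · · · · ·

Result: [[10,2],[7,3],[8,3],[9,3],[10,3],[4,4],[5,4],[6,4],[7,4],[8,4],[9,4],[1,5],[2,5],[3,5],[4,5],[5,5],[6,5],[7,5],[8,5],[9,5],[1,6],[2,6],[3,6],[4,6],[5,6],[6,6],[7,6],[8,6],[4,7],[5,7],[6,7],[7,7],[8,7],[7,8]]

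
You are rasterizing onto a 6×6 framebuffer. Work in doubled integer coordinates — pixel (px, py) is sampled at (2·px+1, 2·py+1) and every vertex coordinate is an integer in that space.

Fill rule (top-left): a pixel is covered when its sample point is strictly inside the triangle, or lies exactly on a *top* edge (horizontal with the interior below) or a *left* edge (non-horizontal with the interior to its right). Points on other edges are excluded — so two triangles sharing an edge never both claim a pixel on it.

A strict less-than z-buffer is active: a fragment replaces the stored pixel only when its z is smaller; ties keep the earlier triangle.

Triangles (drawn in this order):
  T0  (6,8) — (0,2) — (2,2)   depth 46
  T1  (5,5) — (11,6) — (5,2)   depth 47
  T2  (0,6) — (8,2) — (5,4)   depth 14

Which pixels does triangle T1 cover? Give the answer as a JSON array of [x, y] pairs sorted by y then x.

T0:
  2·area = 12
  edge (6, 8)→(0, 2): d=(-6,-6) top-left  bias=+0
  edge (0, 2)→(2, 2): d=(2,0) top-left  bias=+0
  edge (2, 2)→(6, 8): d=(4,6) right/bottom  bias=-1
    (0,1)@(1, 3): e=[0,2,10] → #  [on edge]
    (1,1)@(3, 3): e=[12,2,-2] → ·
    (0,2)@(1, 5): e=[-12,6,18] → ·
    (1,2)@(3, 5): e=[0,6,6] → #  [on edge]
    (2,2)@(5, 5): e=[12,6,-6] → ·
    (1,3)@(3, 7): e=[-12,10,14] → ·
    (2,3)@(5, 7): e=[0,10,2] → #  [on edge]
    (3,3)@(7, 7): e=[12,10,-10] → ·
    (2,4)@(5, 9): e=[-12,14,10] → ·
    (3,4)@(7, 9): e=[0,14,-2] → ·  [on edge]
    (4,5)@(9, 11): e=[0,18,-6] → ·  [on edge]
  covered (3 px):
    · · · · · ·
    # · · · · ·
    · # · · · ·
    · · # · · ·
    · · · · · ·
    · · · · · ·
T1:
  2·area = 18  (B↔C swapped to make it positive)
  edge (5, 5)→(5, 2): d=(0,-3) top-left  bias=+0
  edge (5, 2)→(11, 6): d=(6,4) right/bottom  bias=-1
  edge (11, 6)→(5, 5): d=(-6,-1) top-left  bias=+0
    (2,0)@(5, 1): e=[0,-6,24] → ·  [on edge]
    (2,1)@(5, 3): e=[0,6,12] → #  [on edge]
    (3,1)@(7, 3): e=[6,-2,14] → ·
    (2,2)@(5, 5): e=[0,18,0] → #  [on edge]
    (3,2)@(7, 5): e=[6,10,2] → #
    (4,2)@(9, 5): e=[12,2,4] → #
    (5,2)@(11, 5): e=[18,-6,6] → ·
    (2,3)@(5, 7): e=[0,30,-12] → ·  [on edge]
    (3,3)@(7, 7): e=[6,22,-10] → ·
    (4,3)@(9, 7): e=[12,14,-8] → ·
    (2,4)@(5, 9): e=[0,42,-24] → ·  [on edge]
    (2,5)@(5, 11): e=[0,54,-36] → ·  [on edge]
  covered (4 px):
    · · · · · ·
    · · # · · ·
    · · # # # ·
    · · · · · ·
    · · · · · ·
    · · · · · ·
T2:
  2·area = 4
  edge (0, 6)→(8, 2): d=(8,-4) top-left  bias=+0
  edge (8, 2)→(5, 4): d=(-3,2) right/bottom  bias=-1
  edge (5, 4)→(0, 6): d=(-5,2) right/bottom  bias=-1
  covered (0 px):
    · · · · · ·
    · · · · · ·
    · · · · · ·
    · · · · · ·
    · · · · · ·
    · · · · · ·

Answer: [[2,1],[2,2],[3,2],[4,2]]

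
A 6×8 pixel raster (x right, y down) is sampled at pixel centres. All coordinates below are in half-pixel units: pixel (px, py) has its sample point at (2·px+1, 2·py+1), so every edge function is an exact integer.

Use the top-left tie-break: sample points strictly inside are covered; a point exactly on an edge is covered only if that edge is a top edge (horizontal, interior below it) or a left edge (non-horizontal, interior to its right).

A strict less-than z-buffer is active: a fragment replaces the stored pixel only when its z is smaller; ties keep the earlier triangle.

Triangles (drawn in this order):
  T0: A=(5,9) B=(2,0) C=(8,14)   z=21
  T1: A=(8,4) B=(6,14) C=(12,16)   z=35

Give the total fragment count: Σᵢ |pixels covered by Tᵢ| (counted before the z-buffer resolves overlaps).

T0:
  2·area = 12
  edge (5, 9)→(2, 0): d=(-3,-9) top-left  bias=+0
  edge (2, 0)→(8, 14): d=(6,14) right/bottom  bias=-1
  edge (8, 14)→(5, 9): d=(-3,-5) top-left  bias=+0
    (1,1)@(3, 3): e=[0,4,8] → X  [on edge]
    (2,1)@(5, 3): e=[18,-24,18] → .
    (1,2)@(3, 5): e=[-6,16,2] → .
    (2,3)@(5, 7): e=[6,0,6] → .  [on edge]
    (2,4)@(5, 9): e=[0,12,0] → X  [on edge]
    (3,4)@(7, 9): e=[18,-16,10] → .
    (2,5)@(5, 11): e=[-6,24,-6] → .
    (3,7)@(7, 15): e=[0,20,-8] → .  [on edge]
  covered (2 px):
    . . . . . .
    . X . . . .
    . . . . . .
    . . . . . .
    . . X . . .
    . . . . . .
    . . . . . .
    . . . . . .
T1:
  2·area = 64  (B↔C swapped to make it positive)
  edge (8, 4)→(12, 16): d=(4,12) right/bottom  bias=-1
  edge (12, 16)→(6, 14): d=(-6,-2) top-left  bias=+0
  edge (6, 14)→(8, 4): d=(2,-10) top-left  bias=+0
    (3,0)@(7, 1): e=[0,80,-16] → .  [on edge]
    (4,3)@(9, 7): e=[0,48,16] → .  [on edge]
    (3,4)@(7, 9): e=[32,32,0] → X  [on edge]
    (4,4)@(9, 9): e=[8,36,20] → X
    (5,4)@(11, 9): e=[-16,40,40] → .
    (3,5)@(7, 11): e=[40,20,4] → X
    (5,5)@(11, 11): e=[-8,28,44] → .
    (1,6)@(3, 13): e=[96,0,-32] → .  [on edge]
    (3,6)@(7, 13): e=[48,8,8] → X
    (5,6)@(11, 13): e=[0,16,48] → .  [on edge]
    (3,7)@(7, 15): e=[56,-4,12] → .
    (4,7)@(9, 15): e=[32,0,32] → X  [on edge]
  covered (8 px):
    . . . . . .
    . . . . . .
    . . . . . .
    . . . . . .
    . . . X X .
    . . . X X .
    . . . X X .
    . . . . X X

Result: 10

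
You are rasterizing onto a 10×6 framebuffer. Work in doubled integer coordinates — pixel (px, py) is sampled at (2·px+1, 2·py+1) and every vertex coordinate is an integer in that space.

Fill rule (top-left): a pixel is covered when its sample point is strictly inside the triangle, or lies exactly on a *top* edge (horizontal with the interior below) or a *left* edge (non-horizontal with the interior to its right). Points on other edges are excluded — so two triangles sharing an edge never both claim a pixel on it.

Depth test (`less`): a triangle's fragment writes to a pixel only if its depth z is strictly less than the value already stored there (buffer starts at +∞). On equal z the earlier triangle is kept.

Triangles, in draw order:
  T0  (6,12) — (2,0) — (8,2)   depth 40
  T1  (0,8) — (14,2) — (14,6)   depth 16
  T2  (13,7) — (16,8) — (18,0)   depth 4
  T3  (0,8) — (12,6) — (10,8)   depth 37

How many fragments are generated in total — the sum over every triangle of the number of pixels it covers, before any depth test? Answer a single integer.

T0:
  2·area = 64
  edge (6, 12)→(2, 0): d=(-4,-12) top-left  bias=+0
  edge (2, 0)→(8, 2): d=(6,2) right/bottom  bias=-1
  edge (8, 2)→(6, 12): d=(-2,10) right/bottom  bias=-1
    (1,0)@(3, 1): e=[8,4,52] → X
    (2,0)@(5, 1): e=[32,0,32] → .  [on edge]
    (1,1)@(3, 3): e=[0,16,48] → X  [on edge]
    (2,1)@(5, 3): e=[24,12,28] → X
    (3,1)@(7, 3): e=[48,8,8] → X
    (4,1)@(9, 3): e=[72,4,-12] → .
    (5,1)@(11, 3): e=[96,0,-32] → .  [on edge]
    (1,2)@(3, 5): e=[-8,28,44] → .
    (2,2)@(5, 5): e=[16,24,24] → X
    (4,2)@(9, 5): e=[64,16,-16] → .
    (8,2)@(17, 5): e=[160,0,-96] → .  [on edge]
    (2,3)@(5, 7): e=[8,36,20] → X
    (3,3)@(7, 7): e=[32,32,0] → .  [on edge]
    (2,4)@(5, 9): e=[0,48,16] → X  [on edge]
  covered (8 px):
    . X . . . . . . . .
    . X X X . . . . . .
    . . X X . . . . . .
    . . X . . . . . . .
    . . X . . . . . . .
    . . . . . . . . . .
T1:
  2·area = 56
  edge (0, 8)→(14, 2): d=(14,-6) top-left  bias=+0
  edge (14, 2)→(14, 6): d=(0,4) right/bottom  bias=-1
  edge (14, 6)→(0, 8): d=(-14,2) right/bottom  bias=-1
    (6,1)@(13, 3): e=[8,4,44] → X
    (7,1)@(15, 3): e=[20,-4,40] → .
    (3,2)@(7, 5): e=[0,28,28] → X  [on edge]
    (4,2)@(9, 5): e=[12,20,24] → X
    (5,2)@(11, 5): e=[24,12,20] → X
    (7,2)@(15, 5): e=[48,-4,12] → .
    (1,3)@(3, 7): e=[4,44,8] → X
    (2,3)@(5, 7): e=[16,36,4] → X
    (3,3)@(7, 7): e=[28,28,0] → .  [on edge]
    (4,3)@(9, 7): e=[40,20,-4] → .
    (5,3)@(11, 7): e=[52,12,-8] → .
    (6,3)@(13, 7): e=[64,4,-12] → .
  covered (7 px):
    . . . . . . . . . .
    . . . . . . X . . .
    . . . X X X X . . .
    . X X . . . . . . .
    . . . . . . . . . .
    . . . . . . . . . .
T2:
  2·area = 26  (B↔C swapped to make it positive)
  edge (13, 7)→(18, 0): d=(5,-7) top-left  bias=+0
  edge (18, 0)→(16, 8): d=(-2,8) right/bottom  bias=-1
  edge (16, 8)→(13, 7): d=(-3,-1) top-left  bias=+0
    (0,1)@(1, 3): e=[-104,130,0] → .  [on edge]
    (8,1)@(17, 3): e=[8,2,16] → X
    (9,1)@(19, 3): e=[22,-14,18] → .
    (3,2)@(7, 5): e=[-52,78,0] → .  [on edge]
    (7,2)@(15, 5): e=[4,14,8] → X
    (8,2)@(17, 5): e=[18,-2,10] → .
    (6,3)@(13, 7): e=[0,26,0] → X  [on edge]
    (8,3)@(17, 7): e=[28,-6,4] → .
    (6,4)@(13, 9): e=[10,22,-6] → .
    (7,4)@(15, 9): e=[24,6,-4] → .
    (9,4)@(19, 9): e=[52,-26,0] → .  [on edge]
  covered (4 px):
    . . . . . . . . . .
    . . . . . . . . X .
    . . . . . . . X . .
    . . . . . . X X . .
    . . . . . . . . . .
    . . . . . . . . . .
T3:
  2·area = 20
  edge (0, 8)→(12, 6): d=(12,-2) top-left  bias=+0
  edge (12, 6)→(10, 8): d=(-2,2) right/bottom  bias=-1
  edge (10, 8)→(0, 8): d=(-10,0) right/bottom  bias=-1
    (8,0)@(17, 1): e=[-50,0,70] → .  [on edge]
    (7,1)@(15, 3): e=[-30,0,50] → .  [on edge]
    (6,2)@(13, 5): e=[-10,0,30] → .  [on edge]
    (3,3)@(7, 7): e=[2,8,10] → X
    (4,3)@(9, 7): e=[6,4,10] → X
    (5,3)@(11, 7): e=[10,0,10] → .  [on edge]
    (3,4)@(7, 9): e=[26,4,-10] → .
    (4,4)@(9, 9): e=[30,0,-10] → .  [on edge]
    (3,5)@(7, 11): e=[50,0,-30] → .  [on edge]
  covered (2 px):
    . . . . . . . . . .
    . . . . . . . . . .
    . . . . . . . . . .
    . . . X X . . . . .
    . . . . . . . . . .
    . . . . . . . . . .

Answer: 21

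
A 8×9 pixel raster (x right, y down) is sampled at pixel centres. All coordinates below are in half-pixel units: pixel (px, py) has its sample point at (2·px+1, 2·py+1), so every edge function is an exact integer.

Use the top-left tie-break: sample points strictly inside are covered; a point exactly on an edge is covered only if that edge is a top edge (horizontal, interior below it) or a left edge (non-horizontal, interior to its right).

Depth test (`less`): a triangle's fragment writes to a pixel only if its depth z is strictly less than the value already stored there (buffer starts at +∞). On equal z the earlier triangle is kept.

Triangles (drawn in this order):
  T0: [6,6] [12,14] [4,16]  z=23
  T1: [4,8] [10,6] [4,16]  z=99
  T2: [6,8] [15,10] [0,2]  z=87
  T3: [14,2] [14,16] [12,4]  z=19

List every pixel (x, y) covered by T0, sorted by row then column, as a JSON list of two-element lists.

T0:
  2·area = 76
  edge (6, 6)→(12, 14): d=(6,8) right/bottom  bias=-1
  edge (12, 14)→(4, 16): d=(-8,2) right/bottom  bias=-1
  edge (4, 16)→(6, 6): d=(2,-10) top-left  bias=+0
    (3,0)@(7, 1): e=[-38,114,0] → .  [on edge]
    (3,4)@(7, 9): e=[10,50,16] → X
    (4,4)@(9, 9): e=[-6,46,36] → .
    (2,5)@(5, 11): e=[38,38,0] → X  [on edge]
    (4,5)@(9, 11): e=[6,30,40] → X
    (5,5)@(11, 11): e=[-10,26,60] → .
    (2,6)@(5, 13): e=[50,22,4] → X
    (5,6)@(11, 13): e=[2,10,64] → X
    (6,6)@(13, 13): e=[-14,6,84] → .
    (2,7)@(5, 15): e=[62,6,8] → X
    (4,7)@(9, 15): e=[30,-2,48] → .
    (5,7)@(11, 15): e=[14,-6,68] → .
  covered (10 px):
    . . . . . . . .
    . . . . . . . .
    . . . . . . . .
    . . . . . . . .
    . . . X . . . .
    . . X X X . . .
    . . X X X X . .
    . . X X . . . .
    . . . . . . . .
T1:
  2·area = 48
  edge (4, 8)→(10, 6): d=(6,-2) top-left  bias=+0
  edge (10, 6)→(4, 16): d=(-6,10) right/bottom  bias=-1
  edge (4, 16)→(4, 8): d=(0,-8) top-left  bias=+0
    (6,0)@(13, 1): e=[-24,0,72] → .  [on edge]
    (6,2)@(13, 5): e=[0,-24,72] → .  [on edge]
    (3,3)@(7, 7): e=[0,24,24] → X  [on edge]
    (4,3)@(9, 7): e=[4,4,40] → X
    (5,3)@(11, 7): e=[8,-16,56] → .
    (0,4)@(1, 9): e=[0,72,-24] → .  [on edge]
    (2,4)@(5, 9): e=[8,32,8] → X
    (4,4)@(9, 9): e=[16,-8,40] → .
    (2,5)@(5, 11): e=[20,20,8] → X
    (3,5)@(7, 11): e=[24,0,24] → .  [on edge]
    (2,6)@(5, 13): e=[32,8,8] → X
    (3,6)@(7, 13): e=[36,-12,24] → .
  covered (6 px):
    . . . . . . . .
    . . . . . . . .
    . . . . . . . .
    . . . X X . . .
    . . X X . . . .
    . . X . . . . .
    . . X . . . . .
    . . . . . . . .
    . . . . . . . .
T2:
  2·area = 42  (B↔C swapped to make it positive)
  edge (6, 8)→(0, 2): d=(-6,-6) top-left  bias=+0
  edge (0, 2)→(15, 10): d=(15,8) right/bottom  bias=-1
  edge (15, 10)→(6, 8): d=(-9,-2) top-left  bias=+0
    (0,1)@(1, 3): e=[0,7,35] → X  [on edge]
    (1,1)@(3, 3): e=[12,-9,39] → .
    (0,2)@(1, 5): e=[-12,37,17] → .
    (1,2)@(3, 5): e=[0,21,21] → X  [on edge]
    (2,2)@(5, 5): e=[12,5,25] → X
    (3,2)@(7, 5): e=[24,-11,29] → .
    (1,3)@(3, 7): e=[-12,51,3] → .
    (2,3)@(5, 7): e=[0,35,7] → X  [on edge]
    (3,3)@(7, 7): e=[12,19,11] → X
    (4,3)@(9, 7): e=[24,3,15] → X
    (5,3)@(11, 7): e=[36,-13,19] → .
    (2,4)@(5, 9): e=[-12,65,-11] → .
    (3,4)@(7, 9): e=[0,49,-7] → .  [on edge]
    (4,5)@(9, 11): e=[0,63,-21] → .  [on edge]
    (5,6)@(11, 13): e=[0,77,-35] → .  [on edge]
    (6,7)@(13, 15): e=[0,91,-49] → .  [on edge]
    (7,8)@(15, 17): e=[0,105,-63] → .  [on edge]
  covered (8 px):
    . . . . . . . .
    X . . . . . . .
    . X X . . . . .
    . . X X X . . .
    . . . . . X X .
    . . . . . . . .
    . . . . . . . .
    . . . . . . . .
    . . . . . . . .
T3:
  2·area = 28
  edge (14, 2)→(14, 16): d=(0,14) right/bottom  bias=-1
  edge (14, 16)→(12, 4): d=(-2,-12) top-left  bias=+0
  edge (12, 4)→(14, 2): d=(2,-2) top-left  bias=+0
    (7,0)@(15, 1): e=[-14,42,0] → .  [on edge]
    (6,1)@(13, 3): e=[14,14,0] → X  [on edge]
    (7,1)@(15, 3): e=[-14,38,4] → .
    (5,2)@(11, 5): e=[42,-14,0] → .  [on edge]
    (6,2)@(13, 5): e=[14,10,4] → X
    (7,2)@(15, 5): e=[-14,34,8] → .
    (4,3)@(9, 7): e=[70,-42,0] → .  [on edge]
    (6,3)@(13, 7): e=[14,6,8] → X
    (7,3)@(15, 7): e=[-14,30,12] → .
    (3,4)@(7, 9): e=[98,-70,0] → .  [on edge]
    (6,4)@(13, 9): e=[14,2,12] → X
    (7,4)@(15, 9): e=[-14,26,16] → .
    (2,5)@(5, 11): e=[126,-98,0] → .  [on edge]
    (1,6)@(3, 13): e=[154,-126,0] → .  [on edge]
    (0,7)@(1, 15): e=[182,-154,0] → .  [on edge]
  covered (4 px):
    . . . . . . . .
    . . . . . . X .
    . . . . . . X .
    . . . . . . X .
    . . . . . . X .
    . . . . . . . .
    . . . . . . . .
    . . . . . . . .
    . . . . . . . .

Answer: [[3,4],[2,5],[3,5],[4,5],[2,6],[3,6],[4,6],[5,6],[2,7],[3,7]]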